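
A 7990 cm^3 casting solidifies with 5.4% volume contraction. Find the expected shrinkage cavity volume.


Formula: V_shrink = V_casting * shrinkage_pct / 100
V_shrink = 7990 cm^3 * 5.4 / 100 = 431.4600 cm^3

Final answer: 431.4600 cm^3


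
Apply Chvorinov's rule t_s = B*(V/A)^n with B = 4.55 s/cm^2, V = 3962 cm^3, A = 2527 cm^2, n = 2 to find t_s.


Formula: t_s = B * (V/A)^n  (Chvorinov's rule, n=2)
Modulus M = V/A = 3962/2527 = 1.567867 cm
M^2 = 1.567867^2 = 2.458207 cm^2
t_s = 4.55 * 2.458207 = 11.1848 s

Final answer: 11.1848 s


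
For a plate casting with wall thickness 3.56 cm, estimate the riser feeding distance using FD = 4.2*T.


Formula: FD = 4.2 * T  (riser feeding-distance rule)
FD = 4.2 * 3.56 cm = 14.9520 cm

14.9520 cm


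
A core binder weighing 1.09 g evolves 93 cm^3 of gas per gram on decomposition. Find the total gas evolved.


Formula: V_gas = W_binder * gas_evolution_rate
V = 1.09 g * 93 cm^3/g = 101.3700 cm^3

101.3700 cm^3


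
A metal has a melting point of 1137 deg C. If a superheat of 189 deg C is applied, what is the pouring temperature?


Formula: T_pour = T_melt + Superheat
T_pour = 1137 + 189 = 1326 deg C

Final answer: 1326 deg C


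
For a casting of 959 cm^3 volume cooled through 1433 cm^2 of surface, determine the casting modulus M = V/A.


Formula: Casting Modulus M = V / A
M = 959 cm^3 / 1433 cm^2 = 0.6692 cm

0.6692 cm


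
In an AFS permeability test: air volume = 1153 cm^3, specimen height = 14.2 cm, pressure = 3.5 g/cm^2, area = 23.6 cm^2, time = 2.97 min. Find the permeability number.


Formula: Permeability Number P = (V * H) / (p * A * t)
Numerator: V * H = 1153 * 14.2 = 16372.6
Denominator: p * A * t = 3.5 * 23.6 * 2.97 = 245.322
P = 16372.6 / 245.322 = 66.7392

Final answer: 66.7392


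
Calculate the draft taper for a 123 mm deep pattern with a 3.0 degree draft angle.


Formula: taper = depth * tan(draft_angle)
tan(3.0 deg) = 0.0524078
taper = 123 mm * 0.0524078 = 6.4462 mm


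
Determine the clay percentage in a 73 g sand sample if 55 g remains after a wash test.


Formula: Clay% = (W_total - W_washed) / W_total * 100
Clay mass = 73 - 55 = 18 g
Clay% = 18 / 73 * 100 = 24.6575%

24.6575%


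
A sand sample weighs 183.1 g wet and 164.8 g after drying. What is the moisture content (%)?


Formula: MC = (W_wet - W_dry) / W_wet * 100
Water mass = 183.1 - 164.8 = 18.3 g
MC = 18.3 / 183.1 * 100 = 9.9945%

Final answer: 9.9945%


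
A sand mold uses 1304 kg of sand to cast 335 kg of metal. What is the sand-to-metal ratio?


Formula: Sand-to-Metal Ratio = W_sand / W_metal
Ratio = 1304 kg / 335 kg = 3.8925

Answer: 3.8925


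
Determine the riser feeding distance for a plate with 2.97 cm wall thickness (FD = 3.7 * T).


Formula: FD = 3.7 * T  (riser feeding-distance rule)
FD = 3.7 * 2.97 cm = 10.9890 cm


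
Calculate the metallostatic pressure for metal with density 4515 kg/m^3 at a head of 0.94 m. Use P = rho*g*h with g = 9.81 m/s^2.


Formula: P = rho * g * h
rho * g = 4515 * 9.81 = 44292.15 N/m^3
P = 44292.15 * 0.94 = 41634.6210 Pa

Final answer: 41634.6210 Pa


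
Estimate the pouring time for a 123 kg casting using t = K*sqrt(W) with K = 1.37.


Formula: t = K * sqrt(W)
sqrt(W) = sqrt(123) = 11.09054
t = 1.37 * 11.09054 = 15.1940 s

Final answer: 15.1940 s


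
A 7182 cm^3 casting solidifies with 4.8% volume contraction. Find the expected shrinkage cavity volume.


Formula: V_shrink = V_casting * shrinkage_pct / 100
V_shrink = 7182 cm^3 * 4.8 / 100 = 344.7360 cm^3

Final answer: 344.7360 cm^3


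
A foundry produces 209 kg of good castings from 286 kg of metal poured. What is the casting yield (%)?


Formula: Casting Yield = (W_good / W_total) * 100
Yield = (209 kg / 286 kg) * 100 = 73.0769%

Answer: 73.0769%


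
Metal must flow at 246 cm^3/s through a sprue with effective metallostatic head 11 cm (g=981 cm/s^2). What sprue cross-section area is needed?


Formula: v = sqrt(2*g*h), A = Q/v
Velocity: v = sqrt(2 * 981 * 11) = sqrt(21582) = 146.9081 cm/s
Sprue area: A = Q / v = 246 / 146.9081 = 1.6745 cm^2

1.6745 cm^2


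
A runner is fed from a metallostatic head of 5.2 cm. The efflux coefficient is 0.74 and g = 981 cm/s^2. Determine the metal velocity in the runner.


Formula: v = Cd * sqrt(2 * g * h)  (Torricelli with discharge coefficient)
2*g*h = 2 * 981 * 5.2 = 10202.4 cm^2/s^2
sqrt(10202.4) = 101.00693 cm/s
v = 0.74 * 101.00693 = 74.7451 cm/s

Final answer: 74.7451 cm/s


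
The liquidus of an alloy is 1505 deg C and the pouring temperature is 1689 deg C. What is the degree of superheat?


Formula: Superheat = T_pour - T_melt
Superheat = 1689 - 1505 = 184 deg C

184 deg C


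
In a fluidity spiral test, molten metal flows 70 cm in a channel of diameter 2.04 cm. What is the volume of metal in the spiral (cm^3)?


Formula: V = pi * (d/2)^2 * L  (cylinder volume)
Radius = 2.04/2 = 1.02 cm
V = pi * 1.02^2 * 70 = 228.7959 cm^3


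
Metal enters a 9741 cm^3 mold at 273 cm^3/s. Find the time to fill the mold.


Formula: t_fill = V_mold / Q_flow
t = 9741 cm^3 / 273 cm^3/s = 35.6813 s

Final answer: 35.6813 s


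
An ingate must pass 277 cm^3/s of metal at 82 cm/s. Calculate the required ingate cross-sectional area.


Formula: A_ingate = Q / v  (continuity equation)
A = 277 cm^3/s / 82 cm/s = 3.3780 cm^2

Answer: 3.3780 cm^2


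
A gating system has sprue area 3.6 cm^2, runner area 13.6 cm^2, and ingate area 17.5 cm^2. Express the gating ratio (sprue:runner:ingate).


Sprue:Runner:Ingate = 1 : 13.6/3.6 : 17.5/3.6 = 1:3.78:4.86

1:3.78:4.86


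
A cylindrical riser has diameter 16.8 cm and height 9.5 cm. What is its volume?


Formula: V = pi * (D/2)^2 * H  (cylinder volume)
Radius = D/2 = 16.8/2 = 8.4 cm
V = pi * 8.4^2 * 9.5 = 2105.8724 cm^3


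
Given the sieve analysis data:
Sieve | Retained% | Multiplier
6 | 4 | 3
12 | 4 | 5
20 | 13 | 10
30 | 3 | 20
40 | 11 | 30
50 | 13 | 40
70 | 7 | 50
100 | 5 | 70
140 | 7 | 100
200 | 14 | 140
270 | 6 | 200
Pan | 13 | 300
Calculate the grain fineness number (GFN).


Formula: GFN = sum(pct * multiplier) / sum(pct)
sum(pct * multiplier) = 9532
sum(pct) = 100
GFN = 9532 / 100 = 95.32

Answer: 95.32


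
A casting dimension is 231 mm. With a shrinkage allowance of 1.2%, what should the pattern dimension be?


Formula: L_pattern = L_casting * (1 + shrinkage_rate/100)
Shrinkage factor = 1 + 1.2/100 = 1.012
L_pattern = 231 mm * 1.012 = 233.7720 mm

Answer: 233.7720 mm


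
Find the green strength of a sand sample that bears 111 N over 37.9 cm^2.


Formula: Compressive Strength = Force / Area
Strength = 111 N / 37.9 cm^2 = 2.9288 N/cm^2

Answer: 2.9288 N/cm^2


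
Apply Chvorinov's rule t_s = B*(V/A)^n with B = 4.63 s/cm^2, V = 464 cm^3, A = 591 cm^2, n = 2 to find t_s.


Formula: t_s = B * (V/A)^n  (Chvorinov's rule, n=2)
Modulus M = V/A = 464/591 = 0.785110 cm
M^2 = 0.785110^2 = 0.616398 cm^2
t_s = 4.63 * 0.616398 = 2.8539 s

2.8539 s


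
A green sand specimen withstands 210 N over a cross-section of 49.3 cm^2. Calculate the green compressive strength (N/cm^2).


Formula: Compressive Strength = Force / Area
Strength = 210 N / 49.3 cm^2 = 4.2596 N/cm^2

4.2596 N/cm^2


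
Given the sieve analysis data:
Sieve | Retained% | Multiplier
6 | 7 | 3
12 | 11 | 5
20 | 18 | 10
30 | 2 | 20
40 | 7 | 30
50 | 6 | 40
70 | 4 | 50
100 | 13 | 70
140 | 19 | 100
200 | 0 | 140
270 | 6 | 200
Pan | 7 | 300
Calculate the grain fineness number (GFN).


Formula: GFN = sum(pct * multiplier) / sum(pct)
sum(pct * multiplier) = 7056
sum(pct) = 100
GFN = 7056 / 100 = 70.56

Final answer: 70.56


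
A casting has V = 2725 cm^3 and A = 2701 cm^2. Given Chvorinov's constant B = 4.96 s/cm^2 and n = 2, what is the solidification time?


Formula: t_s = B * (V/A)^n  (Chvorinov's rule, n=2)
Modulus M = V/A = 2725/2701 = 1.008886 cm
M^2 = 1.008886^2 = 1.017851 cm^2
t_s = 4.96 * 1.017851 = 5.0485 s

Final answer: 5.0485 s


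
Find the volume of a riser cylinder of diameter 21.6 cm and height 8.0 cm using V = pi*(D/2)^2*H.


Formula: V = pi * (D/2)^2 * H  (cylinder volume)
Radius = D/2 = 21.6/2 = 10.8 cm
V = pi * 10.8^2 * 8.0 = 2931.4829 cm^3

Final answer: 2931.4829 cm^3


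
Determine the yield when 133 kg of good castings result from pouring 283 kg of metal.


Formula: Casting Yield = (W_good / W_total) * 100
Yield = (133 kg / 283 kg) * 100 = 46.9965%

Final answer: 46.9965%


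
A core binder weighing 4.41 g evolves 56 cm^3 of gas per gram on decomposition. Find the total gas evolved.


Formula: V_gas = W_binder * gas_evolution_rate
V = 4.41 g * 56 cm^3/g = 246.9600 cm^3

Answer: 246.9600 cm^3


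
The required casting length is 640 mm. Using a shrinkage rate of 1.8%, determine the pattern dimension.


Formula: L_pattern = L_casting * (1 + shrinkage_rate/100)
Shrinkage factor = 1 + 1.8/100 = 1.018
L_pattern = 640 mm * 1.018 = 651.5200 mm


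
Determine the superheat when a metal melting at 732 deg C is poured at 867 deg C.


Formula: Superheat = T_pour - T_melt
Superheat = 867 - 732 = 135 deg C

Answer: 135 deg C


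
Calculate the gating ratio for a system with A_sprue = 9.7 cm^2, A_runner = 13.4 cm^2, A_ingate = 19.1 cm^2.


Sprue:Runner:Ingate = 1 : 13.4/9.7 : 19.1/9.7 = 1:1.38:1.97


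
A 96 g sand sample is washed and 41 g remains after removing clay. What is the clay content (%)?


Formula: Clay% = (W_total - W_washed) / W_total * 100
Clay mass = 96 - 41 = 55 g
Clay% = 55 / 96 * 100 = 57.2917%

Final answer: 57.2917%


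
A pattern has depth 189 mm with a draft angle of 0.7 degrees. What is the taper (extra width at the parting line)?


Formula: taper = depth * tan(draft_angle)
tan(0.7 deg) = 0.0122179
taper = 189 mm * 0.0122179 = 2.3092 mm

Final answer: 2.3092 mm


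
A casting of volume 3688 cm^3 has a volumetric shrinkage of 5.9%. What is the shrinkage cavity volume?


Formula: V_shrink = V_casting * shrinkage_pct / 100
V_shrink = 3688 cm^3 * 5.9 / 100 = 217.5920 cm^3

217.5920 cm^3


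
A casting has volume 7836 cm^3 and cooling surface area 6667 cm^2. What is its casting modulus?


Formula: Casting Modulus M = V / A
M = 7836 cm^3 / 6667 cm^2 = 1.1753 cm

Final answer: 1.1753 cm


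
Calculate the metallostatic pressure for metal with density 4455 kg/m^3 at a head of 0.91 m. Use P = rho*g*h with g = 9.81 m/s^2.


Formula: P = rho * g * h
rho * g = 4455 * 9.81 = 43703.55 N/m^3
P = 43703.55 * 0.91 = 39770.2305 Pa

Final answer: 39770.2305 Pa


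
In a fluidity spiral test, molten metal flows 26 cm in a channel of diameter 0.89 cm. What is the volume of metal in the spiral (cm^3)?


Formula: V = pi * (d/2)^2 * L  (cylinder volume)
Radius = 0.89/2 = 0.445 cm
V = pi * 0.445^2 * 26 = 16.1750 cm^3

Final answer: 16.1750 cm^3


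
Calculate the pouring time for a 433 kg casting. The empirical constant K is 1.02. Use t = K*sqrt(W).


Formula: t = K * sqrt(W)
sqrt(W) = sqrt(433) = 20.80865
t = 1.02 * 20.80865 = 21.2248 s

Final answer: 21.2248 s


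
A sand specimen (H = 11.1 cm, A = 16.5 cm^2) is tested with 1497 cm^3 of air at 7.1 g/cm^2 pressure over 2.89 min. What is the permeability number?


Formula: Permeability Number P = (V * H) / (p * A * t)
Numerator: V * H = 1497 * 11.1 = 16616.7
Denominator: p * A * t = 7.1 * 16.5 * 2.89 = 338.5635
P = 16616.7 / 338.5635 = 49.0800

Final answer: 49.0800


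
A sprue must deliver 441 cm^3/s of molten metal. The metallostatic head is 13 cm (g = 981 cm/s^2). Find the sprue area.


Formula: v = sqrt(2*g*h), A = Q/v
Velocity: v = sqrt(2 * 981 * 13) = sqrt(25506) = 159.7060 cm/s
Sprue area: A = Q / v = 441 / 159.7060 = 2.7613 cm^2


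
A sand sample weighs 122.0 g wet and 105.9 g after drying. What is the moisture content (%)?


Formula: MC = (W_wet - W_dry) / W_wet * 100
Water mass = 122.0 - 105.9 = 16.1 g
MC = 16.1 / 122.0 * 100 = 13.1967%

Final answer: 13.1967%


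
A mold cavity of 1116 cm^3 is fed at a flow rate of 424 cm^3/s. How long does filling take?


Formula: t_fill = V_mold / Q_flow
t = 1116 cm^3 / 424 cm^3/s = 2.6321 s

Final answer: 2.6321 s


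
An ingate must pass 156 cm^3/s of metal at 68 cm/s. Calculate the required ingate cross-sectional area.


Formula: A_ingate = Q / v  (continuity equation)
A = 156 cm^3/s / 68 cm/s = 2.2941 cm^2


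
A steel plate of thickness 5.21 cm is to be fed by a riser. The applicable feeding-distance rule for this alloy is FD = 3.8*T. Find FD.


Formula: FD = 3.8 * T  (riser feeding-distance rule)
FD = 3.8 * 5.21 cm = 19.7980 cm


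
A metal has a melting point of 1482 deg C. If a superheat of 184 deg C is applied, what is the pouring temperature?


Formula: T_pour = T_melt + Superheat
T_pour = 1482 + 184 = 1666 deg C

Final answer: 1666 deg C


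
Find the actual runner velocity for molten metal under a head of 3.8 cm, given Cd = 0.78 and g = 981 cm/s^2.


Formula: v = Cd * sqrt(2 * g * h)  (Torricelli with discharge coefficient)
2*g*h = 2 * 981 * 3.8 = 7455.6 cm^2/s^2
sqrt(7455.6) = 86.34582 cm/s
v = 0.78 * 86.34582 = 67.3497 cm/s


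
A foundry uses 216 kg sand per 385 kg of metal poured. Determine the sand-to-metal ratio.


Formula: Sand-to-Metal Ratio = W_sand / W_metal
Ratio = 216 kg / 385 kg = 0.5610


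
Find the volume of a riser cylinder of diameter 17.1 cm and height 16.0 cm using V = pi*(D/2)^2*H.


Formula: V = pi * (D/2)^2 * H  (cylinder volume)
Radius = D/2 = 17.1/2 = 8.55 cm
V = pi * 8.55^2 * 16.0 = 3674.5324 cm^3

Final answer: 3674.5324 cm^3


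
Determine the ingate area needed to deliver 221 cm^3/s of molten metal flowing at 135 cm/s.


Formula: A_ingate = Q / v  (continuity equation)
A = 221 cm^3/s / 135 cm/s = 1.6370 cm^2

1.6370 cm^2


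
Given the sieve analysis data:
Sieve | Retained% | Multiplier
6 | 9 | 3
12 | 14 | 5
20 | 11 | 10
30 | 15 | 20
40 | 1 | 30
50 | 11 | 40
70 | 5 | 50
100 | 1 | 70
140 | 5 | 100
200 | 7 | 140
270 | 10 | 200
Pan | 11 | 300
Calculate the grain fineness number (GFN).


Formula: GFN = sum(pct * multiplier) / sum(pct)
sum(pct * multiplier) = 8077
sum(pct) = 100
GFN = 8077 / 100 = 80.77


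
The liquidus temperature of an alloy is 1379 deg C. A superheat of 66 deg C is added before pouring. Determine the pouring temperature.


Formula: T_pour = T_melt + Superheat
T_pour = 1379 + 66 = 1445 deg C

Answer: 1445 deg C


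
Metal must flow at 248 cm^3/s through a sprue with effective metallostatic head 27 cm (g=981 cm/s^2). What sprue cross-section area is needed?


Formula: v = sqrt(2*g*h), A = Q/v
Velocity: v = sqrt(2 * 981 * 27) = sqrt(52974) = 230.1608 cm/s
Sprue area: A = Q / v = 248 / 230.1608 = 1.0775 cm^2

Final answer: 1.0775 cm^2


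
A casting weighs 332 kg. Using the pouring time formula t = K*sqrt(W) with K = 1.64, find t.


Formula: t = K * sqrt(W)
sqrt(W) = sqrt(332) = 18.22087
t = 1.64 * 18.22087 = 29.8822 s

29.8822 s


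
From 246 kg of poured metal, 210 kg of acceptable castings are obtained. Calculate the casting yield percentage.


Formula: Casting Yield = (W_good / W_total) * 100
Yield = (210 kg / 246 kg) * 100 = 85.3659%

85.3659%


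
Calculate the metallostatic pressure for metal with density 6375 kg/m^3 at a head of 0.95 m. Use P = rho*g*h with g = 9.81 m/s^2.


Formula: P = rho * g * h
rho * g = 6375 * 9.81 = 62538.75 N/m^3
P = 62538.75 * 0.95 = 59411.8125 Pa

59411.8125 Pa


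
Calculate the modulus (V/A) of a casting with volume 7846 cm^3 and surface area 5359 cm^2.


Formula: Casting Modulus M = V / A
M = 7846 cm^3 / 5359 cm^2 = 1.4641 cm

Answer: 1.4641 cm


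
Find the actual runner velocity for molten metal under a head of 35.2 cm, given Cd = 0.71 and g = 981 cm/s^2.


Formula: v = Cd * sqrt(2 * g * h)  (Torricelli with discharge coefficient)
2*g*h = 2 * 981 * 35.2 = 69062.4 cm^2/s^2
sqrt(69062.4) = 262.79726 cm/s
v = 0.71 * 262.79726 = 186.5861 cm/s

186.5861 cm/s


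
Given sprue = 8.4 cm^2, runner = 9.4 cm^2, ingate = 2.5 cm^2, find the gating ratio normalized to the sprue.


Sprue:Runner:Ingate = 1 : 9.4/8.4 : 2.5/8.4 = 1:1.12:0.30


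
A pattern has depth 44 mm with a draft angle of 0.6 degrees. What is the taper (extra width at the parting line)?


Formula: taper = depth * tan(draft_angle)
tan(0.6 deg) = 0.0104724
taper = 44 mm * 0.0104724 = 0.4608 mm


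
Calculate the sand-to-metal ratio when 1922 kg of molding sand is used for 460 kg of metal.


Formula: Sand-to-Metal Ratio = W_sand / W_metal
Ratio = 1922 kg / 460 kg = 4.1783


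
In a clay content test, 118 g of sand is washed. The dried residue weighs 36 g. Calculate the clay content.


Formula: Clay% = (W_total - W_washed) / W_total * 100
Clay mass = 118 - 36 = 82 g
Clay% = 82 / 118 * 100 = 69.4915%

Final answer: 69.4915%


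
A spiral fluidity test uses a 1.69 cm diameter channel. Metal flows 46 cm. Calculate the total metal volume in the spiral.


Formula: V = pi * (d/2)^2 * L  (cylinder volume)
Radius = 1.69/2 = 0.845 cm
V = pi * 0.845^2 * 46 = 103.1861 cm^3


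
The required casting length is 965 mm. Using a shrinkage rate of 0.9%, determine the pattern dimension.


Formula: L_pattern = L_casting * (1 + shrinkage_rate/100)
Shrinkage factor = 1 + 0.9/100 = 1.009
L_pattern = 965 mm * 1.009 = 973.6850 mm

Final answer: 973.6850 mm


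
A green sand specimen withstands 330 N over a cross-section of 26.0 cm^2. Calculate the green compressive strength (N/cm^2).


Formula: Compressive Strength = Force / Area
Strength = 330 N / 26.0 cm^2 = 12.6923 N/cm^2


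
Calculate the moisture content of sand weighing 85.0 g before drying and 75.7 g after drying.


Formula: MC = (W_wet - W_dry) / W_wet * 100
Water mass = 85.0 - 75.7 = 9.3 g
MC = 9.3 / 85.0 * 100 = 10.9412%

Final answer: 10.9412%


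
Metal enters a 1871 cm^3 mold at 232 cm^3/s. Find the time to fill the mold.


Formula: t_fill = V_mold / Q_flow
t = 1871 cm^3 / 232 cm^3/s = 8.0647 s

8.0647 s


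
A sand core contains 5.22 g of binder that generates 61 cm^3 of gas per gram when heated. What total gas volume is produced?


Formula: V_gas = W_binder * gas_evolution_rate
V = 5.22 g * 61 cm^3/g = 318.4200 cm^3

318.4200 cm^3


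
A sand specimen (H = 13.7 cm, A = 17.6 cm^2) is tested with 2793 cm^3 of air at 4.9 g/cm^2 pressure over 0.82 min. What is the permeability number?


Formula: Permeability Number P = (V * H) / (p * A * t)
Numerator: V * H = 2793 * 13.7 = 38264.1
Denominator: p * A * t = 4.9 * 17.6 * 0.82 = 70.7168
P = 38264.1 / 70.7168 = 541.0892


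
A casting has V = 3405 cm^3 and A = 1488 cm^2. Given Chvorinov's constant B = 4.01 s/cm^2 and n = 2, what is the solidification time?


Formula: t_s = B * (V/A)^n  (Chvorinov's rule, n=2)
Modulus M = V/A = 3405/1488 = 2.288306 cm
M^2 = 2.288306^2 = 5.236344 cm^2
t_s = 4.01 * 5.236344 = 20.9977 s


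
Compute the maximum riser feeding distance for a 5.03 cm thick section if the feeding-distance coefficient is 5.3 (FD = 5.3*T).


Formula: FD = 5.3 * T  (riser feeding-distance rule)
FD = 5.3 * 5.03 cm = 26.6590 cm

26.6590 cm


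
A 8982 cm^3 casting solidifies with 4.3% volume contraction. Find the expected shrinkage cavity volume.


Formula: V_shrink = V_casting * shrinkage_pct / 100
V_shrink = 8982 cm^3 * 4.3 / 100 = 386.2260 cm^3

Final answer: 386.2260 cm^3


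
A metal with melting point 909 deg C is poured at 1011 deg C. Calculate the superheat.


Formula: Superheat = T_pour - T_melt
Superheat = 1011 - 909 = 102 deg C

Answer: 102 deg C


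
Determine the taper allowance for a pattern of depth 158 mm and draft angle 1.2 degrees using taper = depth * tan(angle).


Formula: taper = depth * tan(draft_angle)
tan(1.2 deg) = 0.0209470
taper = 158 mm * 0.0209470 = 3.3096 mm

Answer: 3.3096 mm


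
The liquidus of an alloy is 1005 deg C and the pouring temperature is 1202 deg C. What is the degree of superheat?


Formula: Superheat = T_pour - T_melt
Superheat = 1202 - 1005 = 197 deg C

197 deg C


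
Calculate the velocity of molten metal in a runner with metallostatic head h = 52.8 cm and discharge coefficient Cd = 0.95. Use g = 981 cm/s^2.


Formula: v = Cd * sqrt(2 * g * h)  (Torricelli with discharge coefficient)
2*g*h = 2 * 981 * 52.8 = 103593.6 cm^2/s^2
sqrt(103593.6) = 321.85960 cm/s
v = 0.95 * 321.85960 = 305.7666 cm/s

Final answer: 305.7666 cm/s


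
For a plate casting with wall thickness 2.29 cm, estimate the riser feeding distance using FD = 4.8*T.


Formula: FD = 4.8 * T  (riser feeding-distance rule)
FD = 4.8 * 2.29 cm = 10.9920 cm

Answer: 10.9920 cm


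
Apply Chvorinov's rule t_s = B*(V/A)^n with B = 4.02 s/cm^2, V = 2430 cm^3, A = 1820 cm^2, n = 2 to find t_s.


Formula: t_s = B * (V/A)^n  (Chvorinov's rule, n=2)
Modulus M = V/A = 2430/1820 = 1.335165 cm
M^2 = 1.335165^2 = 1.782666 cm^2
t_s = 4.02 * 1.782666 = 7.1663 s


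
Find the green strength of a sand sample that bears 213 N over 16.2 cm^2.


Formula: Compressive Strength = Force / Area
Strength = 213 N / 16.2 cm^2 = 13.1481 N/cm^2

13.1481 N/cm^2


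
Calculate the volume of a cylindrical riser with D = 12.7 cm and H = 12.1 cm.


Formula: V = pi * (D/2)^2 * H  (cylinder volume)
Radius = D/2 = 12.7/2 = 6.35 cm
V = pi * 6.35^2 * 12.1 = 1532.7901 cm^3

Answer: 1532.7901 cm^3


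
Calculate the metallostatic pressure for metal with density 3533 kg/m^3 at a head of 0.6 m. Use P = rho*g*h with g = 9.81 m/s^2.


Formula: P = rho * g * h
rho * g = 3533 * 9.81 = 34658.73 N/m^3
P = 34658.73 * 0.6 = 20795.2380 Pa

20795.2380 Pa


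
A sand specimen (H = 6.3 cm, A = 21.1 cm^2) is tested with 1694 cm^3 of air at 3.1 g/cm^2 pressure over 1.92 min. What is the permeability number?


Formula: Permeability Number P = (V * H) / (p * A * t)
Numerator: V * H = 1694 * 6.3 = 10672.2
Denominator: p * A * t = 3.1 * 21.1 * 1.92 = 125.5872
P = 10672.2 / 125.5872 = 84.9784

84.9784


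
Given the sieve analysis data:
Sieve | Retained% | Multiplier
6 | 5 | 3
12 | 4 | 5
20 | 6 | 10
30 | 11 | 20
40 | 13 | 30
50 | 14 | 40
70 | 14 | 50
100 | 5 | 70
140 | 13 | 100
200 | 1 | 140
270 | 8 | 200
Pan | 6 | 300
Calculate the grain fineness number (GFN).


Formula: GFN = sum(pct * multiplier) / sum(pct)
sum(pct * multiplier) = 7155
sum(pct) = 100
GFN = 7155 / 100 = 71.55

Final answer: 71.55


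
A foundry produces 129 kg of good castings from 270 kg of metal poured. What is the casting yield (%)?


Formula: Casting Yield = (W_good / W_total) * 100
Yield = (129 kg / 270 kg) * 100 = 47.7778%

47.7778%


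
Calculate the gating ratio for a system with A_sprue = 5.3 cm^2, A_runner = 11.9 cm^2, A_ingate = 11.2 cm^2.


Sprue:Runner:Ingate = 1 : 11.9/5.3 : 11.2/5.3 = 1:2.25:2.11

Answer: 1:2.25:2.11


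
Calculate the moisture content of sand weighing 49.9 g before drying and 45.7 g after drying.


Formula: MC = (W_wet - W_dry) / W_wet * 100
Water mass = 49.9 - 45.7 = 4.2 g
MC = 4.2 / 49.9 * 100 = 8.4168%

8.4168%


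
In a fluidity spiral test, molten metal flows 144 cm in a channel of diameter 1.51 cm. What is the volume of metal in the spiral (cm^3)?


Formula: V = pi * (d/2)^2 * L  (cylinder volume)
Radius = 1.51/2 = 0.755 cm
V = pi * 0.755^2 * 144 = 257.8732 cm^3

Final answer: 257.8732 cm^3


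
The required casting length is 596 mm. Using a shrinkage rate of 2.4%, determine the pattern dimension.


Formula: L_pattern = L_casting * (1 + shrinkage_rate/100)
Shrinkage factor = 1 + 2.4/100 = 1.024
L_pattern = 596 mm * 1.024 = 610.3040 mm

Answer: 610.3040 mm


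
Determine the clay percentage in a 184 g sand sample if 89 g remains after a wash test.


Formula: Clay% = (W_total - W_washed) / W_total * 100
Clay mass = 184 - 89 = 95 g
Clay% = 95 / 184 * 100 = 51.6304%

Answer: 51.6304%


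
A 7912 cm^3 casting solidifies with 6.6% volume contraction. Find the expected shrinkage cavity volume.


Formula: V_shrink = V_casting * shrinkage_pct / 100
V_shrink = 7912 cm^3 * 6.6 / 100 = 522.1920 cm^3


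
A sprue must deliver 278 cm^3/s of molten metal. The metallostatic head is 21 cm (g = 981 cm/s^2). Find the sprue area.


Formula: v = sqrt(2*g*h), A = Q/v
Velocity: v = sqrt(2 * 981 * 21) = sqrt(41202) = 202.9828 cm/s
Sprue area: A = Q / v = 278 / 202.9828 = 1.3696 cm^2

1.3696 cm^2


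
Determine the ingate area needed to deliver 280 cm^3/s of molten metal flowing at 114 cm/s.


Formula: A_ingate = Q / v  (continuity equation)
A = 280 cm^3/s / 114 cm/s = 2.4561 cm^2

2.4561 cm^2


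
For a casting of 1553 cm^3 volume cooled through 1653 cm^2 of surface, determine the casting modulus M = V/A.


Formula: Casting Modulus M = V / A
M = 1553 cm^3 / 1653 cm^2 = 0.9395 cm


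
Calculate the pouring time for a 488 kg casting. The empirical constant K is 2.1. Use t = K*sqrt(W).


Formula: t = K * sqrt(W)
sqrt(W) = sqrt(488) = 22.09072
t = 2.1 * 22.09072 = 46.3905 s

Answer: 46.3905 s


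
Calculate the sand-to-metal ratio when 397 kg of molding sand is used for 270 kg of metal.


Formula: Sand-to-Metal Ratio = W_sand / W_metal
Ratio = 397 kg / 270 kg = 1.4704

1.4704


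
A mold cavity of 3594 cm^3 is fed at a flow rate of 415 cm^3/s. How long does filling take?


Formula: t_fill = V_mold / Q_flow
t = 3594 cm^3 / 415 cm^3/s = 8.6602 s

Answer: 8.6602 s


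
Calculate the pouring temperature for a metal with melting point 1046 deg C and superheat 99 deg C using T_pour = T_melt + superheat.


Formula: T_pour = T_melt + Superheat
T_pour = 1046 + 99 = 1145 deg C

Answer: 1145 deg C


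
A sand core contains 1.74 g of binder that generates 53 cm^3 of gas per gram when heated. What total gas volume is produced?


Formula: V_gas = W_binder * gas_evolution_rate
V = 1.74 g * 53 cm^3/g = 92.2200 cm^3

Final answer: 92.2200 cm^3


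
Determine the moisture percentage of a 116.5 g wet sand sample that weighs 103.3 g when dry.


Formula: MC = (W_wet - W_dry) / W_wet * 100
Water mass = 116.5 - 103.3 = 13.2 g
MC = 13.2 / 116.5 * 100 = 11.3305%

Answer: 11.3305%


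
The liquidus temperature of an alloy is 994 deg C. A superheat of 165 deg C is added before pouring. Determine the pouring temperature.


Formula: T_pour = T_melt + Superheat
T_pour = 994 + 165 = 1159 deg C

1159 deg C


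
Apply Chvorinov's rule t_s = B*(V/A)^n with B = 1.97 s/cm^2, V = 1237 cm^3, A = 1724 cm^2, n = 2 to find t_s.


Formula: t_s = B * (V/A)^n  (Chvorinov's rule, n=2)
Modulus M = V/A = 1237/1724 = 0.717517 cm
M^2 = 0.717517^2 = 0.514831 cm^2
t_s = 1.97 * 0.514831 = 1.0142 s

1.0142 s


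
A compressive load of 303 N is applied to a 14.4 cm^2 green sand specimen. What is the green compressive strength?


Formula: Compressive Strength = Force / Area
Strength = 303 N / 14.4 cm^2 = 21.0417 N/cm^2

21.0417 N/cm^2


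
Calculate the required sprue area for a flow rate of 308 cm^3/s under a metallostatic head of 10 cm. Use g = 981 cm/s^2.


Formula: v = sqrt(2*g*h), A = Q/v
Velocity: v = sqrt(2 * 981 * 10) = sqrt(19620) = 140.0714 cm/s
Sprue area: A = Q / v = 308 / 140.0714 = 2.1989 cm^2

Answer: 2.1989 cm^2


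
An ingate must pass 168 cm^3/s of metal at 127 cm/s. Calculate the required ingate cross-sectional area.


Formula: A_ingate = Q / v  (continuity equation)
A = 168 cm^3/s / 127 cm/s = 1.3228 cm^2

Answer: 1.3228 cm^2


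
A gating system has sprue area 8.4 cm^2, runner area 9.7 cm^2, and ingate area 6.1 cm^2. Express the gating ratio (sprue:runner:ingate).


Sprue:Runner:Ingate = 1 : 9.7/8.4 : 6.1/8.4 = 1:1.15:0.73

Answer: 1:1.15:0.73


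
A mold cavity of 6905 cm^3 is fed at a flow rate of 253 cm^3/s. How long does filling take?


Formula: t_fill = V_mold / Q_flow
t = 6905 cm^3 / 253 cm^3/s = 27.2925 s

Answer: 27.2925 s


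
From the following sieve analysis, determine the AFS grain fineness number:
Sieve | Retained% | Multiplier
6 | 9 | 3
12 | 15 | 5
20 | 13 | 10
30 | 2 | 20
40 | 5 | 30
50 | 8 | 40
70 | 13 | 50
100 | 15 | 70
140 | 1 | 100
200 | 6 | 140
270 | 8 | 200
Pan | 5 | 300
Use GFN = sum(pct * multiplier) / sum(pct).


Formula: GFN = sum(pct * multiplier) / sum(pct)
sum(pct * multiplier) = 6482
sum(pct) = 100
GFN = 6482 / 100 = 64.82

Answer: 64.82


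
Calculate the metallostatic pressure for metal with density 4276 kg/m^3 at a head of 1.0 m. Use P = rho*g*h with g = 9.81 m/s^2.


Formula: P = rho * g * h
rho * g = 4276 * 9.81 = 41947.56 N/m^3
P = 41947.56 * 1.0 = 41947.5600 Pa


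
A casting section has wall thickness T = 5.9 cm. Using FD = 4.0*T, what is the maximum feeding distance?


Formula: FD = 4.0 * T  (riser feeding-distance rule)
FD = 4.0 * 5.9 cm = 23.6000 cm

23.6000 cm


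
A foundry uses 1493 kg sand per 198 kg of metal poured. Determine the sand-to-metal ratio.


Formula: Sand-to-Metal Ratio = W_sand / W_metal
Ratio = 1493 kg / 198 kg = 7.5404

Final answer: 7.5404


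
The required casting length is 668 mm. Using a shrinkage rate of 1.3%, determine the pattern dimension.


Formula: L_pattern = L_casting * (1 + shrinkage_rate/100)
Shrinkage factor = 1 + 1.3/100 = 1.013
L_pattern = 668 mm * 1.013 = 676.6840 mm


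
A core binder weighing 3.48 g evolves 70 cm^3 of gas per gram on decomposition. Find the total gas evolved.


Formula: V_gas = W_binder * gas_evolution_rate
V = 3.48 g * 70 cm^3/g = 243.6000 cm^3

243.6000 cm^3


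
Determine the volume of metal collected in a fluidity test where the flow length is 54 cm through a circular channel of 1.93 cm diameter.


Formula: V = pi * (d/2)^2 * L  (cylinder volume)
Radius = 1.93/2 = 0.965 cm
V = pi * 0.965^2 * 54 = 157.9786 cm^3

Final answer: 157.9786 cm^3


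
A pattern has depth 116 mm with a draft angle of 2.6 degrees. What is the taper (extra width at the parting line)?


Formula: taper = depth * tan(draft_angle)
tan(2.6 deg) = 0.0454097
taper = 116 mm * 0.0454097 = 5.2675 mm

Answer: 5.2675 mm


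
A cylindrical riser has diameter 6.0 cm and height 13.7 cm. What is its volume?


Formula: V = pi * (D/2)^2 * H  (cylinder volume)
Radius = D/2 = 6.0/2 = 3.0 cm
V = pi * 3.0^2 * 13.7 = 387.3584 cm^3

Final answer: 387.3584 cm^3


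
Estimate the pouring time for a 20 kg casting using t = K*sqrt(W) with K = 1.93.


Formula: t = K * sqrt(W)
sqrt(W) = sqrt(20) = 4.47214
t = 1.93 * 4.47214 = 8.6312 s

Final answer: 8.6312 s


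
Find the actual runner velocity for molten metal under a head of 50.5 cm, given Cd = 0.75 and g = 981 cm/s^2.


Formula: v = Cd * sqrt(2 * g * h)  (Torricelli with discharge coefficient)
2*g*h = 2 * 981 * 50.5 = 99081.0 cm^2/s^2
sqrt(99081.0) = 314.77135 cm/s
v = 0.75 * 314.77135 = 236.0785 cm/s

Final answer: 236.0785 cm/s


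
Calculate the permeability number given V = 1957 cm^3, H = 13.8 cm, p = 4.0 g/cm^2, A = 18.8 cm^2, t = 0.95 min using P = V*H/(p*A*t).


Formula: Permeability Number P = (V * H) / (p * A * t)
Numerator: V * H = 1957 * 13.8 = 27006.6
Denominator: p * A * t = 4.0 * 18.8 * 0.95 = 71.44
P = 27006.6 / 71.44 = 378.0319

Final answer: 378.0319


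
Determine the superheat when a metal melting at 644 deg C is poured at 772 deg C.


Formula: Superheat = T_pour - T_melt
Superheat = 772 - 644 = 128 deg C

Final answer: 128 deg C


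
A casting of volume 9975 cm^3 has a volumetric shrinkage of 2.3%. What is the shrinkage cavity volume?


Formula: V_shrink = V_casting * shrinkage_pct / 100
V_shrink = 9975 cm^3 * 2.3 / 100 = 229.4250 cm^3

Answer: 229.4250 cm^3


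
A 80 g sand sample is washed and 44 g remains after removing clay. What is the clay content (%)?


Formula: Clay% = (W_total - W_washed) / W_total * 100
Clay mass = 80 - 44 = 36 g
Clay% = 36 / 80 * 100 = 45.0000%

Final answer: 45.0000%


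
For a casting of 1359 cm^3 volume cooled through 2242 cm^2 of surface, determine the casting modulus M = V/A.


Formula: Casting Modulus M = V / A
M = 1359 cm^3 / 2242 cm^2 = 0.6062 cm

Final answer: 0.6062 cm


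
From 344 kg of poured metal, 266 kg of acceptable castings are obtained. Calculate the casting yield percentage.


Formula: Casting Yield = (W_good / W_total) * 100
Yield = (266 kg / 344 kg) * 100 = 77.3256%

77.3256%


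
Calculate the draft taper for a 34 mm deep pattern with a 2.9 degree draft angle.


Formula: taper = depth * tan(draft_angle)
tan(2.9 deg) = 0.0506578
taper = 34 mm * 0.0506578 = 1.7224 mm

1.7224 mm


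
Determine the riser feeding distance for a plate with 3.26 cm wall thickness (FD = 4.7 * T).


Formula: FD = 4.7 * T  (riser feeding-distance rule)
FD = 4.7 * 3.26 cm = 15.3220 cm

Answer: 15.3220 cm


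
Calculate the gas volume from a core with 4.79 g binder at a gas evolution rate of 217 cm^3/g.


Formula: V_gas = W_binder * gas_evolution_rate
V = 4.79 g * 217 cm^3/g = 1039.4300 cm^3


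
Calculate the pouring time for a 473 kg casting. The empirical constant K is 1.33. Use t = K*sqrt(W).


Formula: t = K * sqrt(W)
sqrt(W) = sqrt(473) = 21.74856
t = 1.33 * 21.74856 = 28.9256 s

28.9256 s


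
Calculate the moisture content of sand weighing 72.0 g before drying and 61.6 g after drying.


Formula: MC = (W_wet - W_dry) / W_wet * 100
Water mass = 72.0 - 61.6 = 10.4 g
MC = 10.4 / 72.0 * 100 = 14.4444%

14.4444%


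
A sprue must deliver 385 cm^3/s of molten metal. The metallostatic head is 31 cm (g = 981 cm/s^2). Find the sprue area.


Formula: v = sqrt(2*g*h), A = Q/v
Velocity: v = sqrt(2 * 981 * 31) = sqrt(60822) = 246.6212 cm/s
Sprue area: A = Q / v = 385 / 246.6212 = 1.5611 cm^2

Answer: 1.5611 cm^2


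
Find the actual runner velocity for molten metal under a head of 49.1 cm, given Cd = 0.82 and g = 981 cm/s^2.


Formula: v = Cd * sqrt(2 * g * h)  (Torricelli with discharge coefficient)
2*g*h = 2 * 981 * 49.1 = 96334.2 cm^2/s^2
sqrt(96334.2) = 310.37751 cm/s
v = 0.82 * 310.37751 = 254.5096 cm/s


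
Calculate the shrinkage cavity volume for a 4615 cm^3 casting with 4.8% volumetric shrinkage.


Formula: V_shrink = V_casting * shrinkage_pct / 100
V_shrink = 4615 cm^3 * 4.8 / 100 = 221.5200 cm^3


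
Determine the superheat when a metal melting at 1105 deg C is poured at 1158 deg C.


Formula: Superheat = T_pour - T_melt
Superheat = 1158 - 1105 = 53 deg C

Answer: 53 deg C


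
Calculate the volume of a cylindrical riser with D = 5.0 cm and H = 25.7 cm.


Formula: V = pi * (D/2)^2 * H  (cylinder volume)
Radius = D/2 = 5.0/2 = 2.5 cm
V = pi * 2.5^2 * 25.7 = 504.6183 cm^3

504.6183 cm^3


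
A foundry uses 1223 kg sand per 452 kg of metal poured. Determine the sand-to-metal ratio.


Formula: Sand-to-Metal Ratio = W_sand / W_metal
Ratio = 1223 kg / 452 kg = 2.7058

2.7058


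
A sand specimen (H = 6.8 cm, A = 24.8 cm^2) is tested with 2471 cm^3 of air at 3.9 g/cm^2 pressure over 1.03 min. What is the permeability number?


Formula: Permeability Number P = (V * H) / (p * A * t)
Numerator: V * H = 2471 * 6.8 = 16802.8
Denominator: p * A * t = 3.9 * 24.8 * 1.03 = 99.6216
P = 16802.8 / 99.6216 = 168.6662

168.6662


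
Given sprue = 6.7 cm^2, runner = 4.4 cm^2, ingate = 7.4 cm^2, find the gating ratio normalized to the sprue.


Sprue:Runner:Ingate = 1 : 4.4/6.7 : 7.4/6.7 = 1:0.66:1.10

1:0.66:1.10


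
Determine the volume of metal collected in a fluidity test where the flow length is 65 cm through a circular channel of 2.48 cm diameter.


Formula: V = pi * (d/2)^2 * L  (cylinder volume)
Radius = 2.48/2 = 1.24 cm
V = pi * 1.24^2 * 65 = 313.9833 cm^3

Answer: 313.9833 cm^3


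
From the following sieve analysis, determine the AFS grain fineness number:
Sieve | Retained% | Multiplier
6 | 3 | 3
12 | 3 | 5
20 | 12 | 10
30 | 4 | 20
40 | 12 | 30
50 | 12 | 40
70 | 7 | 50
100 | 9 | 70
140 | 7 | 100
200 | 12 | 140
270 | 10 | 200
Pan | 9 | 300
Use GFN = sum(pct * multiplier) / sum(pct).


Formula: GFN = sum(pct * multiplier) / sum(pct)
sum(pct * multiplier) = 9124
sum(pct) = 100
GFN = 9124 / 100 = 91.24


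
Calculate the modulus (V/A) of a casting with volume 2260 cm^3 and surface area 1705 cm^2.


Formula: Casting Modulus M = V / A
M = 2260 cm^3 / 1705 cm^2 = 1.3255 cm

Final answer: 1.3255 cm


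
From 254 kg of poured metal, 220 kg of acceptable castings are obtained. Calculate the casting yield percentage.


Formula: Casting Yield = (W_good / W_total) * 100
Yield = (220 kg / 254 kg) * 100 = 86.6142%

86.6142%


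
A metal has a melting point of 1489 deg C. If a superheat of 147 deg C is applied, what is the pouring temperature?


Formula: T_pour = T_melt + Superheat
T_pour = 1489 + 147 = 1636 deg C


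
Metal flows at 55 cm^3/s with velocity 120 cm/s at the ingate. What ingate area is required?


Formula: A_ingate = Q / v  (continuity equation)
A = 55 cm^3/s / 120 cm/s = 0.4583 cm^2

0.4583 cm^2


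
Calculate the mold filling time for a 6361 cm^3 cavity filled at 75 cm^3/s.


Formula: t_fill = V_mold / Q_flow
t = 6361 cm^3 / 75 cm^3/s = 84.8133 s

Answer: 84.8133 s


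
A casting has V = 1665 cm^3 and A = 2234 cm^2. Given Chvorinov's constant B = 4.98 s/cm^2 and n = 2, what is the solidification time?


Formula: t_s = B * (V/A)^n  (Chvorinov's rule, n=2)
Modulus M = V/A = 1665/2234 = 0.745300 cm
M^2 = 0.745300^2 = 0.555472 cm^2
t_s = 4.98 * 0.555472 = 2.7663 s

2.7663 s


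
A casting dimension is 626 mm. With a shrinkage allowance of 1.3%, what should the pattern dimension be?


Formula: L_pattern = L_casting * (1 + shrinkage_rate/100)
Shrinkage factor = 1 + 1.3/100 = 1.013
L_pattern = 626 mm * 1.013 = 634.1380 mm


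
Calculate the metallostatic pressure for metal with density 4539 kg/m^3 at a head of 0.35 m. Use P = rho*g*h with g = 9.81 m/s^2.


Formula: P = rho * g * h
rho * g = 4539 * 9.81 = 44527.59 N/m^3
P = 44527.59 * 0.35 = 15584.6565 Pa

Answer: 15584.6565 Pa


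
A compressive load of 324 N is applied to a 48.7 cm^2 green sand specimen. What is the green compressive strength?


Formula: Compressive Strength = Force / Area
Strength = 324 N / 48.7 cm^2 = 6.6530 N/cm^2

6.6530 N/cm^2


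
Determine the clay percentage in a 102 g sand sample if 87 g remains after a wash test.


Formula: Clay% = (W_total - W_washed) / W_total * 100
Clay mass = 102 - 87 = 15 g
Clay% = 15 / 102 * 100 = 14.7059%


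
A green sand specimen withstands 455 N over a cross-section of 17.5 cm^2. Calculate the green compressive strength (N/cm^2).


Formula: Compressive Strength = Force / Area
Strength = 455 N / 17.5 cm^2 = 26.0000 N/cm^2


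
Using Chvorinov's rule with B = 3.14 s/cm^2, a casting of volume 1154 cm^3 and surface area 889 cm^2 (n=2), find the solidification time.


Formula: t_s = B * (V/A)^n  (Chvorinov's rule, n=2)
Modulus M = V/A = 1154/889 = 1.298088 cm
M^2 = 1.298088^2 = 1.685032 cm^2
t_s = 3.14 * 1.685032 = 5.2910 s


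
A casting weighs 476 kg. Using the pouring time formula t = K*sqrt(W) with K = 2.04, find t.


Formula: t = K * sqrt(W)
sqrt(W) = sqrt(476) = 21.81742
t = 2.04 * 21.81742 = 44.5075 s


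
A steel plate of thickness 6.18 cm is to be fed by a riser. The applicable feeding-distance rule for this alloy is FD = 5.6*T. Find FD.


Formula: FD = 5.6 * T  (riser feeding-distance rule)
FD = 5.6 * 6.18 cm = 34.6080 cm


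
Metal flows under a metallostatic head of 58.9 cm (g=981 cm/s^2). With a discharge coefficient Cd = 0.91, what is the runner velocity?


Formula: v = Cd * sqrt(2 * g * h)  (Torricelli with discharge coefficient)
2*g*h = 2 * 981 * 58.9 = 115561.8 cm^2/s^2
sqrt(115561.8) = 339.94382 cm/s
v = 0.91 * 339.94382 = 309.3489 cm/s

Answer: 309.3489 cm/s


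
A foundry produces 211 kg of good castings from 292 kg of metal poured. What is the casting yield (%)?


Formula: Casting Yield = (W_good / W_total) * 100
Yield = (211 kg / 292 kg) * 100 = 72.2603%

72.2603%


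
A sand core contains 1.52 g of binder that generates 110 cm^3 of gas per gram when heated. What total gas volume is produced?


Formula: V_gas = W_binder * gas_evolution_rate
V = 1.52 g * 110 cm^3/g = 167.2000 cm^3

Answer: 167.2000 cm^3
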